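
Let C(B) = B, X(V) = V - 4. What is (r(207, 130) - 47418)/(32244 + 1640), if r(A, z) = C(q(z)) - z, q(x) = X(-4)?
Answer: -11889/8471 ≈ -1.4035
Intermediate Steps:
X(V) = -4 + V
q(x) = -8 (q(x) = -4 - 4 = -8)
r(A, z) = -8 - z
(r(207, 130) - 47418)/(32244 + 1640) = ((-8 - 1*130) - 47418)/(32244 + 1640) = ((-8 - 130) - 47418)/33884 = (-138 - 47418)*(1/33884) = -47556*1/33884 = -11889/8471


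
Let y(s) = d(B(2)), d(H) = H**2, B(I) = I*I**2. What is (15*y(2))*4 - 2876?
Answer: 964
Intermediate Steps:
B(I) = I**3
y(s) = 64 (y(s) = (2**3)**2 = 8**2 = 64)
(15*y(2))*4 - 2876 = (15*64)*4 - 2876 = 960*4 - 2876 = 3840 - 2876 = 964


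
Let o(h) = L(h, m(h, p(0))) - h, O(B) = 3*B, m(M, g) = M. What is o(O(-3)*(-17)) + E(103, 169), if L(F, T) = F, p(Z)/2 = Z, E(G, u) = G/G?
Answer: 1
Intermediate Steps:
E(G, u) = 1
p(Z) = 2*Z
o(h) = 0 (o(h) = h - h = 0)
o(O(-3)*(-17)) + E(103, 169) = 0 + 1 = 1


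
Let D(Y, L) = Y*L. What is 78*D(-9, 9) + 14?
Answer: -6304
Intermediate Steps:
D(Y, L) = L*Y
78*D(-9, 9) + 14 = 78*(9*(-9)) + 14 = 78*(-81) + 14 = -6318 + 14 = -6304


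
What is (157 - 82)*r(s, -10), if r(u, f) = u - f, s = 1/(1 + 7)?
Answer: 6075/8 ≈ 759.38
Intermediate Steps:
s = 1/8 ≈ 0.12500
(157 - 82)*r(s, -10) = (157 - 82)*(1/8 - 1*(-10)) = 75*(1/8 + 10) = 75*(81/8) = 6075/8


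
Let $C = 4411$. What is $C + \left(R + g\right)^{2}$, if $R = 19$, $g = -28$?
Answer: $4492$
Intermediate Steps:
$C + \left(R + g\right)^{2} = 4411 + \left(19 - 28\right)^{2} = 4411 + \left(-9\right)^{2} = 4411 + 81 = 4492$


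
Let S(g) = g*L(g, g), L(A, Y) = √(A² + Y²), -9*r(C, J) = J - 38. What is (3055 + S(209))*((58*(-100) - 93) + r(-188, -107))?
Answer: -161585060/9 - 2310375452*√2/9 ≈ -3.8099e+8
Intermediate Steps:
r(C, J) = 38/9 - J/9 (r(C, J) = -(J - 38)/9 = -(-38 + J)/9 = 38/9 - J/9)
S(g) = g*√2*√(g²) (S(g) = g*√(g² + g²) = g*√(2*g²) = g*(√2*√(g²)) = g*√2*√(g²))
(3055 + S(209))*((58*(-100) - 93) + r(-188, -107)) = (3055 + 209*√2*√(209²))*((58*(-100) - 93) + (38/9 - ⅑*(-107))) = (3055 + 209*√2*√43681)*((-5800 - 93) + (38/9 + 107/9)) = (3055 + 209*√2*209)*(-5893 + 145/9) = (3055 + 43681*√2)*(-52892/9) = -161585060/9 - 2310375452*√2/9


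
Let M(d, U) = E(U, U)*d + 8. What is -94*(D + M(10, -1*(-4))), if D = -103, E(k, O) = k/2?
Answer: 7050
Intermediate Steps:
E(k, O) = k/2 (E(k, O) = k*(½) = k/2)
M(d, U) = 8 + U*d/2 (M(d, U) = (U/2)*d + 8 = U*d/2 + 8 = 8 + U*d/2)
-94*(D + M(10, -1*(-4))) = -94*(-103 + (8 + (½)*(-1*(-4))*10)) = -94*(-103 + (8 + (½)*4*10)) = -94*(-103 + (8 + 20)) = -94*(-103 + 28) = -94*(-75) = 7050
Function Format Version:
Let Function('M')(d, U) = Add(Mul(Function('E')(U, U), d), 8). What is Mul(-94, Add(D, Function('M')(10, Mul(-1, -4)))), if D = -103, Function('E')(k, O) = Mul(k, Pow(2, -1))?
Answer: 7050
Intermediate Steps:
Function('E')(k, O) = Mul(Rational(1, 2), k) (Function('E')(k, O) = Mul(k, Rational(1, 2)) = Mul(Rational(1, 2), k))
Function('M')(d, U) = Add(8, Mul(Rational(1, 2), U, d)) (Function('M')(d, U) = Add(Mul(Mul(Rational(1, 2), U), d), 8) = Add(Mul(Rational(1, 2), U, d), 8) = Add(8, Mul(Rational(1, 2), U, d)))
Mul(-94, Add(D, Function('M')(10, Mul(-1, -4)))) = Mul(-94, Add(-103, Add(8, Mul(Rational(1, 2), Mul(-1, -4), 10)))) = Mul(-94, Add(-103, Add(8, Mul(Rational(1, 2), 4, 10)))) = Mul(-94, Add(-103, Add(8, 20))) = Mul(-94, Add(-103, 28)) = Mul(-94, -75) = 7050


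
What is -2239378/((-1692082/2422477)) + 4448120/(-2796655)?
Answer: 1517140313598883559/473216958571 ≈ 3.2060e+6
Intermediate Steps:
-2239378/((-1692082/2422477)) + 4448120/(-2796655) = -2239378/((-1692082*1/2422477)) + 4448120*(-1/2796655) = -2239378/(-1692082/2422477) - 889624/559331 = -2239378*(-2422477/1692082) - 889624/559331 = 2712420849653/846041 - 889624/559331 = 1517140313598883559/473216958571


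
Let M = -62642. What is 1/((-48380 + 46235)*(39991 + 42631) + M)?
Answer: -1/177286832 ≈ -5.6406e-9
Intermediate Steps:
1/((-48380 + 46235)*(39991 + 42631) + M) = 1/((-48380 + 46235)*(39991 + 42631) - 62642) = 1/(-2145*82622 - 62642) = 1/(-177224190 - 62642) = 1/(-177286832) = -1/177286832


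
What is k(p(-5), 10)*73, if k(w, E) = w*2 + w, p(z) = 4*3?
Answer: 2628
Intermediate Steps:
p(z) = 12
k(w, E) = 3*w (k(w, E) = 2*w + w = 3*w)
k(p(-5), 10)*73 = (3*12)*73 = 36*73 = 2628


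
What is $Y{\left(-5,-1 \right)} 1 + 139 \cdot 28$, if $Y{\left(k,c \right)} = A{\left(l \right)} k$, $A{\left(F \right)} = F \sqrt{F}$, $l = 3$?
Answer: $3892 - 15 \sqrt{3} \approx 3866.0$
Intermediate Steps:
$A{\left(F \right)} = F^{\frac{3}{2}}$
$Y{\left(k,c \right)} = 3 k \sqrt{3}$ ($Y{\left(k,c \right)} = 3^{\frac{3}{2}} k = 3 \sqrt{3} k = 3 k \sqrt{3}$)
$Y{\left(-5,-1 \right)} 1 + 139 \cdot 28 = 3 \left(-5\right) \sqrt{3} \cdot 1 + 139 \cdot 28 = - 15 \sqrt{3} \cdot 1 + 3892 = - 15 \sqrt{3} + 3892 = 3892 - 15 \sqrt{3}$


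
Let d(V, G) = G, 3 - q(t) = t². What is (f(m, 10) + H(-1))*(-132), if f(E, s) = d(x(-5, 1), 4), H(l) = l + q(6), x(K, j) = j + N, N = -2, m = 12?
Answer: 3960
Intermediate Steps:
q(t) = 3 - t²
x(K, j) = -2 + j (x(K, j) = j - 2 = -2 + j)
H(l) = -33 + l (H(l) = l + (3 - 1*6²) = l + (3 - 1*36) = l + (3 - 36) = l - 33 = -33 + l)
f(E, s) = 4
(f(m, 10) + H(-1))*(-132) = (4 + (-33 - 1))*(-132) = (4 - 34)*(-132) = -30*(-132) = 3960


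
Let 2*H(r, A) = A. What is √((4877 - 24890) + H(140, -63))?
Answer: I*√80178/2 ≈ 141.58*I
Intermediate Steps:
H(r, A) = A/2
√((4877 - 24890) + H(140, -63)) = √((4877 - 24890) + (½)*(-63)) = √(-20013 - 63/2) = √(-40089/2) = I*√80178/2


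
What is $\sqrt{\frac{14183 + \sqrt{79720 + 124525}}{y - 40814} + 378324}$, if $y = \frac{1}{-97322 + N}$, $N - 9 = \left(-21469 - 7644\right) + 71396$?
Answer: $\frac{\sqrt{1908450237090664010119794 - 123597072987630 \sqrt{204245}}}{2245994421} \approx 615.08$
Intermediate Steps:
$N = 42292$ ($N = 9 + \left(\left(-21469 - 7644\right) + 71396\right) = 9 + \left(-29113 + 71396\right) = 9 + 42283 = 42292$)
$y = - \frac{1}{55030}$ ($y = \frac{1}{-97322 + 42292} = \frac{1}{-55030} = - \frac{1}{55030} \approx -1.8172 \cdot 10^{-5}$)
$\sqrt{\frac{14183 + \sqrt{79720 + 124525}}{y - 40814} + 378324} = \sqrt{\frac{14183 + \sqrt{79720 + 124525}}{- \frac{1}{55030} - 40814} + 378324} = \sqrt{\frac{14183 + \sqrt{204245}}{- \frac{2245994421}{55030}} + 378324} = \sqrt{\left(14183 + \sqrt{204245}\right) \left(- \frac{55030}{2245994421}\right) + 378324} = \sqrt{\left(- \frac{780490490}{2245994421} - \frac{55030 \sqrt{204245}}{2245994421}\right) + 378324} = \sqrt{\frac{849712812839914}{2245994421} - \frac{55030 \sqrt{204245}}{2245994421}}$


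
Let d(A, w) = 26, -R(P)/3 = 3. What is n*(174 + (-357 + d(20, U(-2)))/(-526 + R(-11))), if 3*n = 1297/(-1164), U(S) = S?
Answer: -121167037/1868220 ≈ -64.857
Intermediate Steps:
R(P) = -9 (R(P) = -3*3 = -9)
n = -1297/3492 (n = (1297/(-1164))/3 = (1297*(-1/1164))/3 = (⅓)*(-1297/1164) = -1297/3492 ≈ -0.37142)
n*(174 + (-357 + d(20, U(-2)))/(-526 + R(-11))) = -1297*(174 + (-357 + 26)/(-526 - 9))/3492 = -1297*(174 - 331/(-535))/3492 = -1297*(174 - 331*(-1/535))/3492 = -1297*(174 + 331/535)/3492 = -1297/3492*93421/535 = -121167037/1868220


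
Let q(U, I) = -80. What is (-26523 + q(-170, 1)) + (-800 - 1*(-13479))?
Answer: -13924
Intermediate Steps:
(-26523 + q(-170, 1)) + (-800 - 1*(-13479)) = (-26523 - 80) + (-800 - 1*(-13479)) = -26603 + (-800 + 13479) = -26603 + 12679 = -13924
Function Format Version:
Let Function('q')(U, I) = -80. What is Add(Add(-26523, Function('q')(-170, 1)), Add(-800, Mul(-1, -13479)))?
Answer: -13924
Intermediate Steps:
Add(Add(-26523, Function('q')(-170, 1)), Add(-800, Mul(-1, -13479))) = Add(Add(-26523, -80), Add(-800, Mul(-1, -13479))) = Add(-26603, Add(-800, 13479)) = Add(-26603, 12679) = -13924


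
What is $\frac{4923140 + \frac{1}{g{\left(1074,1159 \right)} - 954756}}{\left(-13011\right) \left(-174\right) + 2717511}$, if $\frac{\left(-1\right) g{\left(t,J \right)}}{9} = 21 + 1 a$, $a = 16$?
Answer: $\frac{4702036859459}{4757704221825} \approx 0.9883$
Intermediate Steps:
$g{\left(t,J \right)} = -333$ ($g{\left(t,J \right)} = - 9 \left(21 + 1 \cdot 16\right) = - 9 \left(21 + 16\right) = \left(-9\right) 37 = -333$)
$\frac{4923140 + \frac{1}{g{\left(1074,1159 \right)} - 954756}}{\left(-13011\right) \left(-174\right) + 2717511} = \frac{4923140 + \frac{1}{-333 - 954756}}{\left(-13011\right) \left(-174\right) + 2717511} = \frac{4923140 + \frac{1}{-955089}}{2263914 + 2717511} = \frac{4923140 - \frac{1}{955089}}{4981425} = \frac{4702036859459}{955089} \cdot \frac{1}{4981425} = \frac{4702036859459}{4757704221825}$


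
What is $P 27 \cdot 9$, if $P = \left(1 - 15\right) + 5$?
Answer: $-2187$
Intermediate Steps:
$P = -9$ ($P = -14 + 5 = -9$)
$P 27 \cdot 9 = \left(-9\right) 27 \cdot 9 = \left(-243\right) 9 = -2187$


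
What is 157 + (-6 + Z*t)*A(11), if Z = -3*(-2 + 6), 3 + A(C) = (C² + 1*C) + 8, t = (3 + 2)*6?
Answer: -49985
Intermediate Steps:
t = 30 (t = 5*6 = 30)
A(C) = 5 + C + C² (A(C) = -3 + ((C² + 1*C) + 8) = -3 + ((C² + C) + 8) = -3 + ((C + C²) + 8) = -3 + (8 + C + C²) = 5 + C + C²)
Z = -12 (Z = -3*4 = -12)
157 + (-6 + Z*t)*A(11) = 157 + (-6 - 12*30)*(5 + 11 + 11²) = 157 + (-6 - 360)*(5 + 11 + 121) = 157 - 366*137 = 157 - 50142 = -49985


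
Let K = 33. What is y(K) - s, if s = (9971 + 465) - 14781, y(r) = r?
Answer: 4378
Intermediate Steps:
s = -4345 (s = 10436 - 14781 = -4345)
y(K) - s = 33 - 1*(-4345) = 33 + 4345 = 4378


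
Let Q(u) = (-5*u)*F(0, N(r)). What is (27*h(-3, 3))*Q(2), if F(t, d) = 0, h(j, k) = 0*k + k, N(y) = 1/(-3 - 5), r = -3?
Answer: 0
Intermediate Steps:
N(y) = -⅛ (N(y) = 1/(-8) = -⅛)
h(j, k) = k (h(j, k) = 0 + k = k)
Q(u) = 0 (Q(u) = -5*u*0 = 0)
(27*h(-3, 3))*Q(2) = (27*3)*0 = 81*0 = 0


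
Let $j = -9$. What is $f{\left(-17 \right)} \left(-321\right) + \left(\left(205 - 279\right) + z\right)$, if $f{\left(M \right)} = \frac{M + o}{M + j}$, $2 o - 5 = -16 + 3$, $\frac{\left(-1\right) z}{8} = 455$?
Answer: $- \frac{103305}{26} \approx -3973.3$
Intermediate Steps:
$z = -3640$ ($z = \left(-8\right) 455 = -3640$)
$o = -4$ ($o = \frac{5}{2} + \frac{-16 + 3}{2} = \frac{5}{2} + \frac{1}{2} \left(-13\right) = \frac{5}{2} - \frac{13}{2} = -4$)
$f{\left(M \right)} = \frac{-4 + M}{-9 + M}$ ($f{\left(M \right)} = \frac{M - 4}{M - 9} = \frac{-4 + M}{-9 + M}$)
$f{\left(-17 \right)} \left(-321\right) + \left(\left(205 - 279\right) + z\right) = \frac{-4 - 17}{-9 - 17} \left(-321\right) + \left(\left(205 - 279\right) - 3640\right) = \frac{1}{-26} \left(-21\right) \left(-321\right) - 3714 = \left(- \frac{1}{26}\right) \left(-21\right) \left(-321\right) - 3714 = \frac{21}{26} \left(-321\right) - 3714 = - \frac{6741}{26} - 3714 = - \frac{103305}{26}$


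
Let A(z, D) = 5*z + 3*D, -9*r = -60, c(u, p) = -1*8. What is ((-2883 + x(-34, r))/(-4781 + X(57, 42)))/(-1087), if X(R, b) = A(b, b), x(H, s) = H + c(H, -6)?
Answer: -585/966343 ≈ -0.00060538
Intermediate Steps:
c(u, p) = -8
r = 20/3 (r = -⅑*(-60) = 20/3 ≈ 6.6667)
A(z, D) = 3*D + 5*z
x(H, s) = -8 + H (x(H, s) = H - 8 = -8 + H)
X(R, b) = 8*b (X(R, b) = 3*b + 5*b = 8*b)
((-2883 + x(-34, r))/(-4781 + X(57, 42)))/(-1087) = ((-2883 + (-8 - 34))/(-4781 + 8*42))/(-1087) = ((-2883 - 42)/(-4781 + 336))*(-1/1087) = -2925/(-4445)*(-1/1087) = -2925*(-1/4445)*(-1/1087) = (585/889)*(-1/1087) = -585/966343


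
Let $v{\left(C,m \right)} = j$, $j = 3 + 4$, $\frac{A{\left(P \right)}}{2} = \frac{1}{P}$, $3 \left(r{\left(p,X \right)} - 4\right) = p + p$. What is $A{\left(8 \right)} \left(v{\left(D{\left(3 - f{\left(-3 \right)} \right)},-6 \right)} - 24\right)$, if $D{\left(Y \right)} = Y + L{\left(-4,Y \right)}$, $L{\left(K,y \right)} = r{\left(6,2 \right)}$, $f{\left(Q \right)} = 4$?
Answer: $- \frac{17}{4} \approx -4.25$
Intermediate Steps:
$r{\left(p,X \right)} = 4 + \frac{2 p}{3}$ ($r{\left(p,X \right)} = 4 + \frac{p + p}{3} = 4 + \frac{2 p}{3}$)
$L{\left(K,y \right)} = 8$ ($L{\left(K,y \right)} = 4 + \frac{2}{3} \cdot 6 = 4 + 4 = 8$)
$A{\left(P \right)} = \frac{2}{P}$
$j = 7$
$D{\left(Y \right)} = 8 + Y$ ($D{\left(Y \right)} = Y + 8 = 8 + Y$)
$v{\left(C,m \right)} = 7$
$A{\left(8 \right)} \left(v{\left(D{\left(3 - f{\left(-3 \right)} \right)},-6 \right)} - 24\right) = \frac{2}{8} \left(7 - 24\right) = 2 \cdot \frac{1}{8} \left(-17\right) = \frac{1}{4} \left(-17\right) = - \frac{17}{4}$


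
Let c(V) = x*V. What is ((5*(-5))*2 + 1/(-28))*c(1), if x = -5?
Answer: 7005/28 ≈ 250.18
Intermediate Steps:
c(V) = -5*V
((5*(-5))*2 + 1/(-28))*c(1) = ((5*(-5))*2 + 1/(-28))*(-5*1) = (-25*2 - 1/28)*(-5) = (-50 - 1/28)*(-5) = -1401/28*(-5) = 7005/28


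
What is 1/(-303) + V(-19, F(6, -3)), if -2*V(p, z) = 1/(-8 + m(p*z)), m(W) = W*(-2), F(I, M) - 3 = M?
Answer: 287/4848 ≈ 0.059200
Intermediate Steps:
F(I, M) = 3 + M
m(W) = -2*W
V(p, z) = -1/(2*(-8 - 2*p*z))
1/(-303) + V(-19, F(6, -3)) = 1/(-303) + 1/(4*(4 - 19*(3 - 3))) = -1/303 + 1/(4*(4 - 19*0)) = -1/303 + 1/(4*(4 + 0)) = -1/303 + (1/4)/4 = -1/303 + (1/4)*(1/4) = -1/303 + 1/16 = 287/4848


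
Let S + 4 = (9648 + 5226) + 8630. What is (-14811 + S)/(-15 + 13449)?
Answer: 8689/13434 ≈ 0.64679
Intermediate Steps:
S = 23500 (S = -4 + ((9648 + 5226) + 8630) = -4 + (14874 + 8630) = -4 + 23504 = 23500)
(-14811 + S)/(-15 + 13449) = (-14811 + 23500)/(-15 + 13449) = 8689/13434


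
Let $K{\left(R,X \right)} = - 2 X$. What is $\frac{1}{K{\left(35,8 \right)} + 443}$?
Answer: $\frac{1}{427} \approx 0.0023419$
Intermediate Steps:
$\frac{1}{K{\left(35,8 \right)} + 443} = \frac{1}{\left(-2\right) 8 + 443} = \frac{1}{-16 + 443} = \frac{1}{427}$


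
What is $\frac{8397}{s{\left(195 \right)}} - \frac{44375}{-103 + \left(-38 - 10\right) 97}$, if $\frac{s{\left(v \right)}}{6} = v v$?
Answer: $\frac{376448799}{40213550} \approx 9.3612$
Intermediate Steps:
$s{\left(v \right)} = 6 v^{2}$ ($s{\left(v \right)} = 6 v v = 6 v^{2}$)
$\frac{8397}{s{\left(195 \right)}} - \frac{44375}{-103 + \left(-38 - 10\right) 97} = \frac{8397}{6 \cdot 195^{2}} - \frac{44375}{-103 + \left(-38 - 10\right) 97} = \frac{8397}{6 \cdot 38025} - \frac{44375}{-103 + \left(-38 - 10\right) 97} = \frac{8397}{228150} - \frac{44375}{-103 - 4656} = 8397 \cdot \frac{1}{228150} - \frac{44375}{-103 - 4656} = \frac{311}{8450} - \frac{44375}{-4759} = \frac{311}{8450} - - \frac{44375}{4759} = \frac{311}{8450} + \frac{44375}{4759} = \frac{376448799}{40213550}$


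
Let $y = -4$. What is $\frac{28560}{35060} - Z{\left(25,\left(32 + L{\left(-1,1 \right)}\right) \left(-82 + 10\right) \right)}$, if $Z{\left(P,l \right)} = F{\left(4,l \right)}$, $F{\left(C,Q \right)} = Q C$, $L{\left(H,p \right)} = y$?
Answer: $\frac{14137620}{1753} \approx 8064.8$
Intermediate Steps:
$L{\left(H,p \right)} = -4$
$F{\left(C,Q \right)} = C Q$
$Z{\left(P,l \right)} = 4 l$
$\frac{28560}{35060} - Z{\left(25,\left(32 + L{\left(-1,1 \right)}\right) \left(-82 + 10\right) \right)} = \frac{28560}{35060} - 4 \left(32 - 4\right) \left(-82 + 10\right) = 28560 \cdot \frac{1}{35060} - 4 \cdot 28 \left(-72\right) = \frac{1428}{1753} - 4 \left(-2016\right) = \frac{1428}{1753} - -8064 = \frac{1428}{1753} + 8064 = \frac{14137620}{1753}$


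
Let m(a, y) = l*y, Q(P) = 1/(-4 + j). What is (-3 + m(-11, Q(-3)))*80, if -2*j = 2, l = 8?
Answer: -368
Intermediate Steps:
j = -1 (j = -½*2 = -1)
Q(P) = -⅕ (Q(P) = 1/(-4 - 1) = 1/(-5) = -⅕)
m(a, y) = 8*y
(-3 + m(-11, Q(-3)))*80 = (-3 + 8*(-⅕))*80 = (-3 - 8/5)*80 = -23/5*80 = -368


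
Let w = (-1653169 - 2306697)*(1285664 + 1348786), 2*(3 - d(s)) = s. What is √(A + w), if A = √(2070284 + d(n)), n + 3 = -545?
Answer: √(-10432068983700 + √2070561) ≈ 3.2299e+6*I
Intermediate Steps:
n = -548 (n = -3 - 545 = -548)
d(s) = 3 - s/2
w = -10432068983700 (w = -3959866*2634450 = -10432068983700)
A = √2070561 (A = √(2070284 + (3 - ½*(-548))) = √(2070284 + (3 + 274)) = √(2070284 + 277) = √2070561 ≈ 1438.9)
√(A + w) = √(√2070561 - 10432068983700) = √(-10432068983700 + √2070561)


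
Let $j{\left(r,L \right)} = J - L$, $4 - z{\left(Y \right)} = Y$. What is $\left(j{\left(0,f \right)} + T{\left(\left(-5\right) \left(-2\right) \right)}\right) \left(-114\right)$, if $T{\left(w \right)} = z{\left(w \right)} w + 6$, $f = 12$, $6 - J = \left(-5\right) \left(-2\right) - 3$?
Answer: $7638$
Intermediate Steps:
$z{\left(Y \right)} = 4 - Y$
$J = -1$ ($J = 6 - \left(\left(-5\right) \left(-2\right) - 3\right) = 6 - \left(10 - 3\right) = 6 - 7 = -1$)
$T{\left(w \right)} = 6 + w \left(4 - w\right)$ ($T{\left(w \right)} = \left(4 - w\right) w + 6 = w \left(4 - w\right) + 6 = 6 + w \left(4 - w\right)$)
$j{\left(r,L \right)} = -1 - L$
$\left(j{\left(0,f \right)} + T{\left(\left(-5\right) \left(-2\right) \right)}\right) \left(-114\right) = \left(\left(-1 - 12\right) + \left(6 - \left(-5\right) \left(-2\right) \left(-4 - -10\right)\right)\right) \left(-114\right) = \left(\left(-1 - 12\right) + \left(6 - 10 \left(-4 + 10\right)\right)\right) \left(-114\right) = \left(-13 + \left(6 - 10 \cdot 6\right)\right) \left(-114\right) = \left(-13 + \left(6 - 60\right)\right) \left(-114\right) = \left(-13 - 54\right) \left(-114\right) = \left(-67\right) \left(-114\right) = 7638$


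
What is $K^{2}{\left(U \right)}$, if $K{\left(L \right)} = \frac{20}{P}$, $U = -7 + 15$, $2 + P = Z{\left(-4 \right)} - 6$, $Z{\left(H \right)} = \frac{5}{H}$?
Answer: $\frac{6400}{1369} \approx 4.6749$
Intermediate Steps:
$P = - \frac{37}{4}$ ($P = -2 - \left(6 - \frac{5}{-4}\right) = -2 + \left(5 \left(- \frac{1}{4}\right) - 6\right) = -2 - \frac{29}{4} = - \frac{37}{4} \approx -9.25$)
$U = 8$
$K{\left(L \right)} = - \frac{80}{37}$ ($K{\left(L \right)} = \frac{20}{- \frac{37}{4}} = 20 \left(- \frac{4}{37}\right) = - \frac{80}{37}$)
$K^{2}{\left(U \right)} = \left(- \frac{80}{37}\right)^{2} = \frac{6400}{1369}$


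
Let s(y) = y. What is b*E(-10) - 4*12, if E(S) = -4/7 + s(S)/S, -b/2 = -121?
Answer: 390/7 ≈ 55.714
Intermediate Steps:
b = 242 (b = -2*(-121) = 242)
E(S) = 3/7 (E(S) = -4/7 + S/S = -4*⅐ + 1 = -4/7 + 1 = 3/7)
b*E(-10) - 4*12 = 242*(3/7) - 4*12 = 726/7 - 48 = 390/7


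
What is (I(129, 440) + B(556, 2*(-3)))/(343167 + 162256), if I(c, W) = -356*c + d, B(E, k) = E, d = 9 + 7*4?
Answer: -45331/505423 ≈ -0.089689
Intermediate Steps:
d = 37 (d = 9 + 28 = 37)
I(c, W) = 37 - 356*c (I(c, W) = -356*c + 37 = 37 - 356*c)
(I(129, 440) + B(556, 2*(-3)))/(343167 + 162256) = ((37 - 356*129) + 556)/(343167 + 162256) = ((37 - 45924) + 556)/505423 = (-45887 + 556)*(1/505423) = -45331*1/505423 = -45331/505423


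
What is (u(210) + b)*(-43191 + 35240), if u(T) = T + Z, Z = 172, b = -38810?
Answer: 305541028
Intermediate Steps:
u(T) = 172 + T (u(T) = T + 172 = 172 + T)
(u(210) + b)*(-43191 + 35240) = ((172 + 210) - 38810)*(-43191 + 35240) = (382 - 38810)*(-7951) = -38428*(-7951) = 305541028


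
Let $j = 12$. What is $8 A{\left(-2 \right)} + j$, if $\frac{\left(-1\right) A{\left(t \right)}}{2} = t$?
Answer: $44$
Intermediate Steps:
$A{\left(t \right)} = - 2 t$
$8 A{\left(-2 \right)} + j = 8 \left(\left(-2\right) \left(-2\right)\right) + 12 = 8 \cdot 4 + 12 = 32 + 12 = 44$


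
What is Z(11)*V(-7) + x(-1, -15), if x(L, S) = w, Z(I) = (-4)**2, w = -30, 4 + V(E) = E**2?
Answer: 690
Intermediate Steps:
V(E) = -4 + E**2
Z(I) = 16
x(L, S) = -30
Z(11)*V(-7) + x(-1, -15) = 16*(-4 + (-7)**2) - 30 = 16*(-4 + 49) - 30 = 16*45 - 30 = 720 - 30 = 690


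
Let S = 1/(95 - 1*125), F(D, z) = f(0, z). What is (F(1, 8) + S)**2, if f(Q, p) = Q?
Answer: 1/900 ≈ 0.0011111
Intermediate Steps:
F(D, z) = 0
S = -1/30 (S = 1/(95 - 125) = 1/(-30) = -1/30 ≈ -0.033333)
(F(1, 8) + S)**2 = (0 - 1/30)**2 = (-1/30)**2 = 1/900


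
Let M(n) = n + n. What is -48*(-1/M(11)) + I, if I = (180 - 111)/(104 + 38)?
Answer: 4167/1562 ≈ 2.6677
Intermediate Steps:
M(n) = 2*n
I = 69/142 ≈ 0.48592
-48*(-1/M(11)) + I = -48/((-2*11)) + 69/142 = -48/((-1*22)) + 69/142 = -48/(-22) + 69/142 = -48*(-1/22) + 69/142 = 24/11 + 69/142 = 4167/1562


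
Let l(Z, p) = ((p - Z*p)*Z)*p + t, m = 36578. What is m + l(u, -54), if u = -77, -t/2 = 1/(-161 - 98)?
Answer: -4526521760/259 ≈ -1.7477e+7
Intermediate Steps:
t = 2/259 (t = -2/(-161 - 98) = -2/(-259) = -2*(-1/259) = 2/259 ≈ 0.0077220)
l(Z, p) = 2/259 + Z*p*(p - Z*p) (l(Z, p) = ((p - Z*p)*Z)*p + 2/259 = (Z*(p - Z*p))*p + 2/259 = Z*p*(p - Z*p) + 2/259 = 2/259 + Z*p*(p - Z*p))
m + l(u, -54) = 36578 + (2/259 - 77*(-54)² - 1*(-77)²*(-54)²) = 36578 + (2/259 - 77*2916 - 1*5929*2916) = 36578 + (2/259 - 224532 - 17288964) = 36578 - 4535995462/259 = -4526521760/259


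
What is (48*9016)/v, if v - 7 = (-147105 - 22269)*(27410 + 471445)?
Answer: -61824/12070438109 ≈ -5.1219e-6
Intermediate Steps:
v = -84493066763 (v = 7 + (-147105 - 22269)*(27410 + 471445) = 7 - 169374*498855 = 7 - 84493066770 = -84493066763)
(48*9016)/v = (48*9016)/(-84493066763) = 432768*(-1/84493066763) = -61824/12070438109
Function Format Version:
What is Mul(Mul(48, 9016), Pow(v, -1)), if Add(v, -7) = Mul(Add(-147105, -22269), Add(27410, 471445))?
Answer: Rational(-61824, 12070438109) ≈ -5.1219e-6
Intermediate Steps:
v = -84493066763 (v = Add(7, Mul(Add(-147105, -22269), Add(27410, 471445))) = Add(7, Mul(-169374, 498855)) = Add(7, -84493066770) = -84493066763)
Mul(Mul(48, 9016), Pow(v, -1)) = Mul(Mul(48, 9016), Pow(-84493066763, -1)) = Mul(432768, Rational(-1, 84493066763)) = Rational(-61824, 12070438109)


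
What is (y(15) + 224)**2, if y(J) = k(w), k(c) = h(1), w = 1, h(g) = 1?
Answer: 50625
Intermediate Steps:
k(c) = 1
y(J) = 1
(y(15) + 224)**2 = (1 + 224)**2 = 225**2 = 50625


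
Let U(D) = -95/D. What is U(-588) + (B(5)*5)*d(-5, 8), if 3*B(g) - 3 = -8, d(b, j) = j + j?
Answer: -78305/588 ≈ -133.17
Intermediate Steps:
d(b, j) = 2*j
B(g) = -5/3 (B(g) = 1 + (⅓)*(-8) = 1 - 8/3 = -5/3)
U(-588) + (B(5)*5)*d(-5, 8) = -95/(-588) + (-5/3*5)*(2*8) = -95*(-1/588) - 25/3*16 = 95/588 - 400/3 = -78305/588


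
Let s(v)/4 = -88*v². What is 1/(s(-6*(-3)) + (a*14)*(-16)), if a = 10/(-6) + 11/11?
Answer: -3/341696 ≈ -8.7797e-6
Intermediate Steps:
a = -⅔ (a = 10*(-⅙) + 11*(1/11) = -5/3 + 1 = -⅔ ≈ -0.66667)
s(v) = -352*v² (s(v) = 4*(-88*v²) = -352*v²)
1/(s(-6*(-3)) + (a*14)*(-16)) = 1/(-352*(-6*(-3))² - ⅔*14*(-16)) = 1/(-352*18² - 28/3*(-16)) = 1/(-352*324 + 448/3) = 1/(-114048 + 448/3) = 1/(-341696/3) = -3/341696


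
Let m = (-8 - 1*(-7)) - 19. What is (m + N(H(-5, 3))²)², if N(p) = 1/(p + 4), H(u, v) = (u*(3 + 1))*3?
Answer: 3933672961/9834496 ≈ 399.99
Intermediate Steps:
m = -20 (m = (-8 + 7) - 19 = -1 - 19 = -20)
H(u, v) = 12*u (H(u, v) = (u*4)*3 = (4*u)*3 = 12*u)
N(p) = 1/(4 + p)
(m + N(H(-5, 3))²)² = (-20 + (1/(4 + 12*(-5)))²)² = (-20 + (1/(4 - 60))²)² = (-20 + (1/(-56))²)² = (-20 + (-1/56)²)² = (-20 + 1/3136)² = (-62719/3136)² = 3933672961/9834496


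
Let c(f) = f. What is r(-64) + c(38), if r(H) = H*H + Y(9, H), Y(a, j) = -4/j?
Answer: 66145/16 ≈ 4134.1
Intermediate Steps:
r(H) = H² - 4/H (r(H) = H*H - 4/H = H² - 4/H)
r(-64) + c(38) = (-4 + (-64)³)/(-64) + 38 = -(-4 - 262144)/64 + 38 = -1/64*(-262148) + 38 = 65537/16 + 38 = 66145/16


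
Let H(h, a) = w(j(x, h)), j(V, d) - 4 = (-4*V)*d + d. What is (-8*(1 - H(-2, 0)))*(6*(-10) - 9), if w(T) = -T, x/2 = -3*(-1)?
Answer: 28152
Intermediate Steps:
x = 6 (x = 2*(-3*(-1)) = 2*3 = 6)
j(V, d) = 4 + d - 4*V*d (j(V, d) = 4 + ((-4*V)*d + d) = 4 + (-4*V*d + d) = 4 + (d - 4*V*d) = 4 + d - 4*V*d)
H(h, a) = -4 + 23*h (H(h, a) = -(4 + h - 4*6*h) = -(4 + h - 24*h) = -(4 - 23*h) = -4 + 23*h)
(-8*(1 - H(-2, 0)))*(6*(-10) - 9) = (-8*(1 - (-4 + 23*(-2))))*(6*(-10) - 9) = (-8*(1 - (-4 - 46)))*(-60 - 9) = -8*(1 - 1*(-50))*(-69) = -8*(1 + 50)*(-69) = -8*51*(-69) = -408*(-69) = 28152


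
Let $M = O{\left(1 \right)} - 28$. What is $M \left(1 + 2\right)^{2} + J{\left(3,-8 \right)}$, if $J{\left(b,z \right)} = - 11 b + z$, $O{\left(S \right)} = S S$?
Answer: $-284$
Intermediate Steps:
$O{\left(S \right)} = S^{2}$
$J{\left(b,z \right)} = z - 11 b$
$M = -27$ ($M = 1^{2} - 28 = 1 - 28 = -27$)
$M \left(1 + 2\right)^{2} + J{\left(3,-8 \right)} = - 27 \left(1 + 2\right)^{2} - 41 = - 27 \cdot 3^{2} - 41 = \left(-27\right) 9 - 41 = -243 - 41 = -284$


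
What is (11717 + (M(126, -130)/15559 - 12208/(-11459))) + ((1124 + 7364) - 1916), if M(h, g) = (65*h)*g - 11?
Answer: 464106550976/25470083 ≈ 18222.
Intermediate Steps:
M(h, g) = -11 + 65*g*h (M(h, g) = 65*g*h - 11 = -11 + 65*g*h)
(11717 + (M(126, -130)/15559 - 12208/(-11459))) + ((1124 + 7364) - 1916) = (11717 + ((-11 + 65*(-130)*126)/15559 - 12208/(-11459))) + ((1124 + 7364) - 1916) = (11717 + ((-11 - 1064700)*(1/15559) - 12208*(-1/11459))) + (8488 - 1916) = (11717 + (-1064711*1/15559 + 1744/1637)) + 6572 = (11717 + (-1064711/15559 + 1744/1637)) + 6572 = (11717 - 1715797011/25470083) + 6572 = 296717165500/25470083 + 6572 = 464106550976/25470083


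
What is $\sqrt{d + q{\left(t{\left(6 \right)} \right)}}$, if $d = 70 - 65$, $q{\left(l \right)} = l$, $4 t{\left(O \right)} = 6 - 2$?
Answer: $\sqrt{6} \approx 2.4495$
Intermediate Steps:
$t{\left(O \right)} = 1$ ($t{\left(O \right)} = \frac{6 - 2}{4} = \frac{1}{4} \cdot 4 = 1$)
$d = 5$ ($d = 70 - 65 = 5$)
$\sqrt{d + q{\left(t{\left(6 \right)} \right)}} = \sqrt{5 + 1} = \sqrt{6}$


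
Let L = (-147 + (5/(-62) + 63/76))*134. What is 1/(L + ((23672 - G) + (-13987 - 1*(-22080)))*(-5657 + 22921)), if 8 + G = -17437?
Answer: 1178/1000760290197 ≈ 1.1771e-9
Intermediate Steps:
G = -17445 (G = -8 - 17437 = -17445)
L = -23086123/1178 (L = (-147 + (5*(-1/62) + 63*(1/76)))*134 = (-147 + (-5/62 + 63/76))*134 = (-147 + 1763/2356)*134 = -344569/2356*134 = -23086123/1178 ≈ -19598.)
1/(L + ((23672 - G) + (-13987 - 1*(-22080)))*(-5657 + 22921)) = 1/(-23086123/1178 + ((23672 - 1*(-17445)) + (-13987 - 1*(-22080)))*(-5657 + 22921)) = 1/(-23086123/1178 + ((23672 + 17445) + (-13987 + 22080))*17264) = 1/(-23086123/1178 + (41117 + 8093)*17264) = 1/(-23086123/1178 + 49210*17264) = 1/(-23086123/1178 + 849561440) = 1/(1000760290197/1178) = 1178/1000760290197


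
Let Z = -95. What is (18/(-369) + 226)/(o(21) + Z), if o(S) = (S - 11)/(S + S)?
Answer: -97272/40795 ≈ -2.3844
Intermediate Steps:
o(S) = (-11 + S)/(2*S) (o(S) = (-11 + S)/((2*S)) = (-11 + S)*(1/(2*S)) = (-11 + S)/(2*S))
(18/(-369) + 226)/(o(21) + Z) = (18/(-369) + 226)/((1/2)*(-11 + 21)/21 - 95) = (18*(-1/369) + 226)/((1/2)*(1/21)*10 - 95) = (-2/41 + 226)/(5/21 - 95) = 9264/(41*(-1990/21)) = (9264/41)*(-21/1990) = -97272/40795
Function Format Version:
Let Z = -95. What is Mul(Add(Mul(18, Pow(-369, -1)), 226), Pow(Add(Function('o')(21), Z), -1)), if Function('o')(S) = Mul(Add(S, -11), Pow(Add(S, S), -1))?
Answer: Rational(-97272, 40795) ≈ -2.3844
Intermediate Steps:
Function('o')(S) = Mul(Rational(1, 2), Pow(S, -1), Add(-11, S)) (Function('o')(S) = Mul(Add(-11, S), Pow(Mul(2, S), -1)) = Mul(Add(-11, S), Mul(Rational(1, 2), Pow(S, -1))) = Mul(Rational(1, 2), Pow(S, -1), Add(-11, S)))
Mul(Add(Mul(18, Pow(-369, -1)), 226), Pow(Add(Function('o')(21), Z), -1)) = Mul(Add(Mul(18, Pow(-369, -1)), 226), Pow(Add(Mul(Rational(1, 2), Pow(21, -1), Add(-11, 21)), -95), -1)) = Mul(Add(Mul(18, Rational(-1, 369)), 226), Pow(Add(Mul(Rational(1, 2), Rational(1, 21), 10), -95), -1)) = Mul(Add(Rational(-2, 41), 226), Pow(Add(Rational(5, 21), -95), -1)) = Mul(Rational(9264, 41), Pow(Rational(-1990, 21), -1)) = Mul(Rational(9264, 41), Rational(-21, 1990)) = Rational(-97272, 40795)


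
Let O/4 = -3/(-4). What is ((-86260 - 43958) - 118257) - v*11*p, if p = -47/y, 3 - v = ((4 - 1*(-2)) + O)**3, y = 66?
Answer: -254162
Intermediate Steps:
O = 3 (O = 4*(-3/(-4)) = 4*(-3*(-1/4)) = 4*(3/4) = 3)
v = -726 (v = 3 - ((4 - 1*(-2)) + 3)**3 = 3 - ((4 + 2) + 3)**3 = 3 - (6 + 3)**3 = 3 - 1*9**3 = 3 - 1*729 = 3 - 729 = -726)
p = -47/66 ≈ -0.71212
((-86260 - 43958) - 118257) - v*11*p = ((-86260 - 43958) - 118257) - (-726*11)*(-47)/66 = (-130218 - 118257) - (-7986)*(-47)/66 = -248475 - 1*5687 = -248475 - 5687 = -254162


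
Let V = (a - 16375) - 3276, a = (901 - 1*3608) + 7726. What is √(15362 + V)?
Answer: √730 ≈ 27.019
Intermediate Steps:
a = 5019 (a = (901 - 3608) + 7726 = -2707 + 7726 = 5019)
V = -14632 (V = (5019 - 16375) - 3276 = -11356 - 3276 = -14632)
√(15362 + V) = √(15362 - 14632) = √730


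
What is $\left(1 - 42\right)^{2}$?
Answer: $1681$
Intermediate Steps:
$\left(1 - 42\right)^{2} = \left(-41\right)^{2} = 1681$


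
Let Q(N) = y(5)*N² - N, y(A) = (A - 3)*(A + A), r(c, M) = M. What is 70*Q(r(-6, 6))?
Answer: 49980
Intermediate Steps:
y(A) = 2*A*(-3 + A) (y(A) = (-3 + A)*(2*A) = 2*A*(-3 + A))
Q(N) = -N + 20*N² (Q(N) = (2*5*(-3 + 5))*N² - N = (2*5*2)*N² - N = 20*N² - N = -N + 20*N²)
70*Q(r(-6, 6)) = 70*(6*(-1 + 20*6)) = 70*(6*(-1 + 120)) = 70*(6*119) = 70*714 = 49980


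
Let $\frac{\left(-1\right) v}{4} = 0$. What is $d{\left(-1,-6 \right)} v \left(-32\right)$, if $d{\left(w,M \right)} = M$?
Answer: $0$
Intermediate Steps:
$v = 0$ ($v = \left(-4\right) 0 = 0$)
$d{\left(-1,-6 \right)} v \left(-32\right) = \left(-6\right) 0 \left(-32\right) = 0 \left(-32\right) = 0$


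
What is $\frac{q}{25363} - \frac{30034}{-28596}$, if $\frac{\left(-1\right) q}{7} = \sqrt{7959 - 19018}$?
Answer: $\frac{15017}{14298} - \frac{7 i \sqrt{11059}}{25363} \approx 1.0503 - 0.029024 i$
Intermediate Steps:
$q = - 7 i \sqrt{11059}$ ($q = - 7 \sqrt{7959 - 19018} = - 7 \sqrt{-11059} = - 7 i \sqrt{11059} \approx - 736.13 i$)
$\frac{q}{25363} - \frac{30034}{-28596} = \frac{\left(-7\right) i \sqrt{11059}}{25363} - \frac{30034}{-28596} = - 7 i \sqrt{11059} \cdot \frac{1}{25363} - - \frac{15017}{14298} = - \frac{7 i \sqrt{11059}}{25363} + \frac{15017}{14298} = \frac{15017}{14298} - \frac{7 i \sqrt{11059}}{25363}$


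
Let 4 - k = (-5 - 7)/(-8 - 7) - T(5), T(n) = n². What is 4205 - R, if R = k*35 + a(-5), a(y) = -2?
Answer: 3220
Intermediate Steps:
k = 141/5 (k = 4 - ((-5 - 7)/(-8 - 7) - 1*5²) = 4 - (-12/(-15) - 1*25) = 4 - (-12*(-1/15) - 25) = 4 - (⅘ - 25) = 4 - 1*(-121/5) = 4 + 121/5 = 141/5 ≈ 28.200)
R = 985 (R = (141/5)*35 - 2 = 987 - 2 = 985)
4205 - R = 4205 - 1*985 = 4205 - 985 = 3220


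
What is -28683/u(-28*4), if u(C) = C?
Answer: 28683/112 ≈ 256.10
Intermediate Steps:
-28683/u(-28*4) = -28683/((-28*4)) = -28683/(-112) = -28683*(-1/112) = 28683/112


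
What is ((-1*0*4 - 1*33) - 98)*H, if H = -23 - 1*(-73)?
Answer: -6550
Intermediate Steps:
H = 50 (H = -23 + 73 = 50)
((-1*0*4 - 1*33) - 98)*H = ((-1*0*4 - 1*33) - 98)*50 = ((0*4 - 33) - 98)*50 = ((0 - 33) - 98)*50 = (-33 - 98)*50 = -131*50 = -6550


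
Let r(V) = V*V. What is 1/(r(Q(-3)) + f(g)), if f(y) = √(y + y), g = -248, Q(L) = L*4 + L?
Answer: 225/51121 - 4*I*√31/51121 ≈ 0.0044013 - 0.00043565*I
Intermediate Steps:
Q(L) = 5*L (Q(L) = 4*L + L = 5*L)
r(V) = V²
f(y) = √2*√y (f(y) = √(2*y) = √2*√y)
1/(r(Q(-3)) + f(g)) = 1/((5*(-3))² + √2*√(-248)) = 1/((-15)² + √2*(2*I*√62)) = 1/(225 + 4*I*√31)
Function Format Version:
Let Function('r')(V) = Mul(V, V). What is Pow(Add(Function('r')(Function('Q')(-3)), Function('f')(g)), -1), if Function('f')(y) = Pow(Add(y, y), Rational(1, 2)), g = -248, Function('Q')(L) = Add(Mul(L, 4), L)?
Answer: Add(Rational(225, 51121), Mul(Rational(-4, 51121), I, Pow(31, Rational(1, 2)))) ≈ Add(0.0044013, Mul(-0.00043565, I))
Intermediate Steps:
Function('Q')(L) = Mul(5, L) (Function('Q')(L) = Add(Mul(4, L), L) = Mul(5, L))
Function('r')(V) = Pow(V, 2)
Function('f')(y) = Mul(Pow(2, Rational(1, 2)), Pow(y, Rational(1, 2))) (Function('f')(y) = Pow(Mul(2, y), Rational(1, 2)) = Mul(Pow(2, Rational(1, 2)), Pow(y, Rational(1, 2))))
Pow(Add(Function('r')(Function('Q')(-3)), Function('f')(g)), -1) = Pow(Add(Pow(Mul(5, -3), 2), Mul(Pow(2, Rational(1, 2)), Pow(-248, Rational(1, 2)))), -1) = Pow(Add(Pow(-15, 2), Mul(Pow(2, Rational(1, 2)), Mul(2, I, Pow(62, Rational(1, 2))))), -1) = Pow(Add(225, Mul(4, I, Pow(31, Rational(1, 2)))), -1)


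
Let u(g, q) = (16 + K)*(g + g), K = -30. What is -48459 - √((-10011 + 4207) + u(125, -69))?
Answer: -48459 - 2*I*√2326 ≈ -48459.0 - 96.457*I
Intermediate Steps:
u(g, q) = -28*g (u(g, q) = (16 - 30)*(g + g) = -28*g)
-48459 - √((-10011 + 4207) + u(125, -69)) = -48459 - √((-10011 + 4207) - 28*125) = -48459 - √(-5804 - 3500) = -48459 - √(-9304) = -48459 - 2*I*√2326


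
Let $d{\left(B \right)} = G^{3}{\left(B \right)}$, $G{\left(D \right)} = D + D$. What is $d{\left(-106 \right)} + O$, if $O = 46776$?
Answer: $-9481352$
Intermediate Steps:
$G{\left(D \right)} = 2 D$
$d{\left(B \right)} = 8 B^{3}$ ($d{\left(B \right)} = \left(2 B\right)^{3} = 8 B^{3}$)
$d{\left(-106 \right)} + O = 8 \left(-106\right)^{3} + 46776 = 8 \left(-1191016\right) + 46776 = -9528128 + 46776 = -9481352$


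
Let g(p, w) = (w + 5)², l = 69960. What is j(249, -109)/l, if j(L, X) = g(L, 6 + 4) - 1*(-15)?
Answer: 2/583 ≈ 0.0034305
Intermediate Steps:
g(p, w) = (5 + w)²
j(L, X) = 240 (j(L, X) = (5 + (6 + 4))² - 1*(-15) = (5 + 10)² + 15 = 15² + 15 = 225 + 15 = 240)
j(249, -109)/l = 240/69960 = 240*(1/69960) = 2/583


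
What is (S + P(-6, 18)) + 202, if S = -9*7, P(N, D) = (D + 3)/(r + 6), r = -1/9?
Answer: 7556/53 ≈ 142.57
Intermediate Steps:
r = -1/9 (r = -1*1/9 = -1/9 ≈ -0.11111)
P(N, D) = 27/53 + 9*D/53 (P(N, D) = (D + 3)/(-1/9 + 6) = (3 + D)/(53/9) = (3 + D)*(9/53) = 27/53 + 9*D/53)
S = -63
(S + P(-6, 18)) + 202 = (-63 + (27/53 + (9/53)*18)) + 202 = (-63 + (27/53 + 162/53)) + 202 = (-63 + 189/53) + 202 = -3150/53 + 202 = 7556/53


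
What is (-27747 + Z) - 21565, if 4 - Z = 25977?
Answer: -75285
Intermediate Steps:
Z = -25973 (Z = 4 - 1*25977 = 4 - 25977 = -25973)
(-27747 + Z) - 21565 = (-27747 - 25973) - 21565 = -53720 - 21565 = -75285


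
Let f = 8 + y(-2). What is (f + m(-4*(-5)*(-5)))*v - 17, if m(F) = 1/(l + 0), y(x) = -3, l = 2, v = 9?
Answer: 65/2 ≈ 32.500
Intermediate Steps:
m(F) = ½ (m(F) = 1/(2 + 0) = 1/2 = ½)
f = 5 (f = 8 - 3 = 5)
(f + m(-4*(-5)*(-5)))*v - 17 = (5 + ½)*9 - 17 = (11/2)*9 - 17 = 99/2 - 17 = 65/2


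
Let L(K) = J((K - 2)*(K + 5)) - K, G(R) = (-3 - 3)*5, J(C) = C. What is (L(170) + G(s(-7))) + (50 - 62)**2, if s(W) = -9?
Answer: 29344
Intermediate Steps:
G(R) = -30 (G(R) = -6*5 = -30)
L(K) = -K + (-2 + K)*(5 + K) (L(K) = (K - 2)*(K + 5) - K = (-2 + K)*(5 + K) - K = -K + (-2 + K)*(5 + K))
(L(170) + G(s(-7))) + (50 - 62)**2 = ((-10 + 170**2 + 2*170) - 30) + (50 - 62)**2 = ((-10 + 28900 + 340) - 30) + (-12)**2 = (29230 - 30) + 144 = 29200 + 144 = 29344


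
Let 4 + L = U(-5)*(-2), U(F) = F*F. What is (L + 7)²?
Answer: 2209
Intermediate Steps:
U(F) = F²
L = -54 (L = -4 + (-5)²*(-2) = -4 + 25*(-2) = -4 - 50 = -54)
(L + 7)² = (-54 + 7)² = (-47)² = 2209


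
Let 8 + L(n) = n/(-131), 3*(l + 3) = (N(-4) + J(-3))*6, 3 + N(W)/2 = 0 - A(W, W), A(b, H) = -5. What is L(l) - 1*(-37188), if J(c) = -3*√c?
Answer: 4870575/131 + 6*I*√3/131 ≈ 37180.0 + 0.079331*I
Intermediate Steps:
N(W) = 4 (N(W) = -6 + 2*(0 - 1*(-5)) = -6 + 2*(0 + 5) = -6 + 2*5 = -6 + 10 = 4)
l = 5 - 6*I*√3 (l = -3 + ((4 - 3*I*√3)*6)/3 = -3 + (24 - 18*I*√3)/3 = -3 + (8 - 6*I*√3) = 5 - 6*I*√3 ≈ 5.0 - 10.392*I)
L(n) = -8 - n/131 (L(n) = -8 + n/(-131) = -8 + n*(-1/131) = -8 - n/131)
L(l) - 1*(-37188) = (-8 - (5 - 6*I*√3)/131) - 1*(-37188) = (-8 + (-5/131 + 6*I*√3/131)) + 37188 = (-1053/131 + 6*I*√3/131) + 37188 = 4870575/131 + 6*I*√3/131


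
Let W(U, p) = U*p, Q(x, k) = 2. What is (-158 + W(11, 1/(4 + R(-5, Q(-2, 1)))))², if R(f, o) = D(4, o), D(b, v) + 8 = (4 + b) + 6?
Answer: 2461761/100 ≈ 24618.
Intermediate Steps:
D(b, v) = 2 + b (D(b, v) = -8 + ((4 + b) + 6) = -8 + (10 + b) = 2 + b)
R(f, o) = 6 (R(f, o) = 2 + 4 = 6)
(-158 + W(11, 1/(4 + R(-5, Q(-2, 1)))))² = (-158 + 11/(4 + 6))² = (-158 + 11/10)² = (-1569/10)² = 2461761/100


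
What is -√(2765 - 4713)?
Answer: -2*I*√487 ≈ -44.136*I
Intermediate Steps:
-√(2765 - 4713) = -√(-1948) = -2*I*√487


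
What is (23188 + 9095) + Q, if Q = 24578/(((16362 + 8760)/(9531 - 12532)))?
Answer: 368627474/12561 ≈ 29347.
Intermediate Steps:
Q = -36879289/12561 (Q = 24578/((25122/(-3001))) = 24578/((25122*(-1/3001))) = 24578/(-25122/3001) = 24578*(-3001/25122) = -36879289/12561 ≈ -2936.0)
(23188 + 9095) + Q = (23188 + 9095) - 36879289/12561 = 32283 - 36879289/12561 = 368627474/12561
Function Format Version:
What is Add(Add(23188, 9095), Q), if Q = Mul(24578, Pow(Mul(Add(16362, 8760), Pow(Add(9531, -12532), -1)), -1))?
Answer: Rational(368627474, 12561) ≈ 29347.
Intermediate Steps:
Q = Rational(-36879289, 12561) (Q = Mul(24578, Pow(Mul(25122, Pow(-3001, -1)), -1)) = Mul(24578, Pow(Mul(25122, Rational(-1, 3001)), -1)) = Mul(24578, Pow(Rational(-25122, 3001), -1)) = Mul(24578, Rational(-3001, 25122)) = Rational(-36879289, 12561) ≈ -2936.0)
Add(Add(23188, 9095), Q) = Add(Add(23188, 9095), Rational(-36879289, 12561)) = Add(32283, Rational(-36879289, 12561)) = Rational(368627474, 12561)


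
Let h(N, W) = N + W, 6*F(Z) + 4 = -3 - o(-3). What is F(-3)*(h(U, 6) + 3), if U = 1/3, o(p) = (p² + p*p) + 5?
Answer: -140/3 ≈ -46.667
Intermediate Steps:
o(p) = 5 + 2*p² (o(p) = (p² + p²) + 5 = 2*p² + 5 = 5 + 2*p²)
F(Z) = -5 (F(Z) = -⅔ + (-3 - (5 + 2*(-3)²))/6 = -⅔ + (-3 - (5 + 2*9))/6 = -⅔ + (-3 - (5 + 18))/6 = -⅔ + (-3 - 1*23)/6 = -⅔ + (-3 - 23)/6 = -⅔ + (⅙)*(-26) = -⅔ - 13/3 = -5)
U = ⅓ ≈ 0.33333
F(-3)*(h(U, 6) + 3) = -5*((⅓ + 6) + 3) = -5*(19/3 + 3) = -5*28/3 = -140/3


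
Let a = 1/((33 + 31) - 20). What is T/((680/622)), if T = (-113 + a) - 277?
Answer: -5336449/14960 ≈ -356.71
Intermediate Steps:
a = 1/44 (a = 1/(64 - 20) = 1/44 ≈ 0.022727)
T = -17159/44 (T = (-113 + 1/44) - 277 = -4971/44 - 277 = -17159/44 ≈ -389.98)
T/((680/622)) = -17159/(44*(680/622)) = -17159/(44*(680*(1/622))) = -17159/(44*340/311) = -17159/44*311/340 = -5336449/14960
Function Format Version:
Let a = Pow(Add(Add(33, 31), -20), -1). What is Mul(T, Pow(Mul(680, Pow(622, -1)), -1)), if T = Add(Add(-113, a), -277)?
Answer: Rational(-5336449, 14960) ≈ -356.71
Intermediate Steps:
a = Rational(1, 44) (a = Pow(Add(64, -20), -1) = Pow(44, -1) = Rational(1, 44) ≈ 0.022727)
T = Rational(-17159, 44) (T = Add(Add(-113, Rational(1, 44)), -277) = Add(Rational(-4971, 44), -277) = Rational(-17159, 44) ≈ -389.98)
Mul(T, Pow(Mul(680, Pow(622, -1)), -1)) = Mul(Rational(-17159, 44), Pow(Mul(680, Pow(622, -1)), -1)) = Mul(Rational(-17159, 44), Pow(Mul(680, Rational(1, 622)), -1)) = Mul(Rational(-17159, 44), Pow(Rational(340, 311), -1)) = Mul(Rational(-17159, 44), Rational(311, 340)) = Rational(-5336449, 14960)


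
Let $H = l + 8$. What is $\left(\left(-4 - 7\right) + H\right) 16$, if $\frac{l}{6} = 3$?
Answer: $240$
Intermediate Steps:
$l = 18$ ($l = 6 \cdot 3 = 18$)
$H = 26$ ($H = 18 + 8 = 26$)
$\left(\left(-4 - 7\right) + H\right) 16 = \left(\left(-4 - 7\right) + 26\right) 16 = \left(-11 + 26\right) 16 = 15 \cdot 16 = 240$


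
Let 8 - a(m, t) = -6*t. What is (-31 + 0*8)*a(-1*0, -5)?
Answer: 682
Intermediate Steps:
a(m, t) = 8 + 6*t (a(m, t) = 8 - (-6)*t = 8 + 6*t)
(-31 + 0*8)*a(-1*0, -5) = (-31 + 0*8)*(8 + 6*(-5)) = (-31 + 0)*(8 - 30) = -31*(-22) = 682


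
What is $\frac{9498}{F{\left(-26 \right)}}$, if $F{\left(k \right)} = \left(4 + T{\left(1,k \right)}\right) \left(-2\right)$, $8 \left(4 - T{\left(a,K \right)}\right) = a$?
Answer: $- \frac{12664}{21} \approx -603.05$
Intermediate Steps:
$T{\left(a,K \right)} = 4 - \frac{a}{8}$
$F{\left(k \right)} = - \frac{63}{4}$ ($F{\left(k \right)} = \left(4 + \left(4 - \frac{1}{8}\right)\right) \left(-2\right) = \left(4 + \frac{31}{8}\right) \left(-2\right) = \frac{63}{8} \left(-2\right) = - \frac{63}{4}$)
$\frac{9498}{F{\left(-26 \right)}} = \frac{9498}{- \frac{63}{4}} = 9498 \left(- \frac{4}{63}\right) = - \frac{12664}{21}$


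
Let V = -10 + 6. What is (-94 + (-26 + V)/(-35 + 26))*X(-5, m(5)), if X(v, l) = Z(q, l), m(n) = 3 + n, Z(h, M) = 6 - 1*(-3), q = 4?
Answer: -816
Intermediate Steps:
Z(h, M) = 9 (Z(h, M) = 6 + 3 = 9)
V = -4
X(v, l) = 9
(-94 + (-26 + V)/(-35 + 26))*X(-5, m(5)) = (-94 + (-26 - 4)/(-35 + 26))*9 = (-94 - 30/(-9))*9 = (-94 - 30*(-⅑))*9 = (-94 + 10/3)*9 = -272/3*9 = -816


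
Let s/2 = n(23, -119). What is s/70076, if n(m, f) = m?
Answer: 23/35038 ≈ 0.00065643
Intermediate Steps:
s = 46 (s = 2*23 = 46)
s/70076 = 46/70076 = 46*(1/70076) = 23/35038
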